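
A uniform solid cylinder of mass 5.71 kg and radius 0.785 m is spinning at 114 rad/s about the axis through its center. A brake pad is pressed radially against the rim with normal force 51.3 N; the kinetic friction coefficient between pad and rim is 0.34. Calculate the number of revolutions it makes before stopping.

I = ½MR² = (1/2)(5.71)(0.785)² = 1.759 kg·m².
Friction force f = μN = (0.34)(51.3) = 17.44 N at the rim; torque magnitude τ = fR = 13.69 N·m, opposing ω.
|α| = τ/I = 13.69/1.759 = 7.783 rad/s² (deceleration).
ω² = ω₀² − 2|α|θ with ω = 0 ⇒ θ = ω₀²/(2|α|) = 834.9 rad = 132.9 rev.

≈ 133 revolutions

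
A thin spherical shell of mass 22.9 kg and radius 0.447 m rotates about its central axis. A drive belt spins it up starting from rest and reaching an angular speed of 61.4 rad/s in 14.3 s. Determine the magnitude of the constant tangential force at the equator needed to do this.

F ≈ 29.3 N

I = (2/3)MR² = (2/3)(22.9)(0.447)² = 3.050 kg·m².
α = Δω/Δt = (61.4 − 0)/14.3 = 4.294 rad/s².
The required torque is τ = Iα = (3.050)(4.294) = 13.10 N·m.
A tangential force at the equator gives τ = FR, so F = τ/R = 13.10/0.447 = 29.30 N.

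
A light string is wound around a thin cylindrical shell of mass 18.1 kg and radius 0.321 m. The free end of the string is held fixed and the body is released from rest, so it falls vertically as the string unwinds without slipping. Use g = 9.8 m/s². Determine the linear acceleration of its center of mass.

Translation: Mg − T = Ma. Rotation about the center: TR = Iα with I = MR².
With a = αR: T = (I/R²)a = M a, so Mg = (1 + 1.000)Ma.
a = g/(1 + 1.000) = 9.8/2.000 = 4.900 m/s².

a ≈ 4.90 m/s²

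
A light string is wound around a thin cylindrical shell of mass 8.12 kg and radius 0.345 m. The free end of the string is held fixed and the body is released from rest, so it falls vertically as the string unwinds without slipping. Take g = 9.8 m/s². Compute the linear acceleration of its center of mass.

a ≈ 4.90 m/s²

Translation: Mg − T = Ma. Rotation about the center: TR = Iα with I = MR².
With a = αR: T = (I/R²)a = M a, so Mg = (1 + 1.000)Ma.
a = g/(1 + 1.000) = 9.8/2.000 = 4.900 m/s².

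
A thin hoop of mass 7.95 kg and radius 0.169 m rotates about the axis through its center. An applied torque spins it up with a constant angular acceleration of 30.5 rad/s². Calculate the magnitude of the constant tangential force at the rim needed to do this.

I = MR² = (7.95)(0.169)² = 0.2271 kg·m².
The required torque is τ = Iα = (0.2271)(30.50) = 6.925 N·m.
A tangential force at the rim gives τ = FR, so F = τ/R = 6.925/0.169 = 40.98 N.

F ≈ 41.0 N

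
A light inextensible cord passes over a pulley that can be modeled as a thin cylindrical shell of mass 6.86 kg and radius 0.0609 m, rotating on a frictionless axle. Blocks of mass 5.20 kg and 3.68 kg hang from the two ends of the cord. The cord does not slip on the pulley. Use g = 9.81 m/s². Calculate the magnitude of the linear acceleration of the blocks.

a ≈ 0.947 m/s²

I = MR² = (6.86)(0.0609)² = 0.02544 kg·m².
Heavier block: m₁g − T₁ = m₁a. Lighter block: T₂ − m₂g = m₂a.
Pulley: (T₁ − T₂)R = Iα = I(a/R), so T₁ − T₂ = (I/R²)a = 1·M_p a = 6.860·a.
Adding the three: (m₁ − m₂)g = (m₁ + m₂ + 6.860)a, so a = (5.20 − 3.68)(9.81)/(5.20 + 3.68 + 6.860) = 0.9473 m/s².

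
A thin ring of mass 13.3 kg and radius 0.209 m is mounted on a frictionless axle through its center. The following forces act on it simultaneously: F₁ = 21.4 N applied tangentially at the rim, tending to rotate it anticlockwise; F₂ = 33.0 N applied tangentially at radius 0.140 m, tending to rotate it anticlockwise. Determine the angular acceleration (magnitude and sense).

α ≈ 15.7 rad/s², anticlockwise

I = MR² = (13.3)(0.209)² = 0.5810 kg·m².
Taking anticlockwise as positive: τ₁ = +(21.4)(0.209) = +4.473 N·m; τ₂ = +(33.0)(0.140) = +4.620 N·m.
Net torque τ = 9.093 N·m.
α = τ/I = 9.093/0.5810 = 15.65 rad/s².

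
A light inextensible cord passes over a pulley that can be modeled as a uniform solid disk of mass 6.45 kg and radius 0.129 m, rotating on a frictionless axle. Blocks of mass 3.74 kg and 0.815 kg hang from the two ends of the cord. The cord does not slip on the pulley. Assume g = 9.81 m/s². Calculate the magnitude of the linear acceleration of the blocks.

a ≈ 3.69 m/s²

I = ½MR² = (1/2)(6.45)(0.129)² = 0.05367 kg·m².
Heavier block: m₁g − T₁ = m₁a. Lighter block: T₂ − m₂g = m₂a.
Pulley: (T₁ − T₂)R = Iα = I(a/R), so T₁ − T₂ = (I/R²)a = (1/2)M_p a = 3.225·a.
Adding the three: (m₁ − m₂)g = (m₁ + m₂ + 3.225)a, so a = (3.74 − 0.815)(9.81)/(3.74 + 0.815 + 3.225) = 3.688 m/s².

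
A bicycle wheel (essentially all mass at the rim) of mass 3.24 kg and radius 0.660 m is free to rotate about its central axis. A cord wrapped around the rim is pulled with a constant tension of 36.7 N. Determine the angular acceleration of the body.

α ≈ 17.2 rad/s²

I = MR² = (3.24)(0.660)² = 1.411 kg·m².
τ = F R = (36.7)(0.660) = 24.22 N·m.
From τ = Iα: α = 24.22/1.411 = 17.16 rad/s².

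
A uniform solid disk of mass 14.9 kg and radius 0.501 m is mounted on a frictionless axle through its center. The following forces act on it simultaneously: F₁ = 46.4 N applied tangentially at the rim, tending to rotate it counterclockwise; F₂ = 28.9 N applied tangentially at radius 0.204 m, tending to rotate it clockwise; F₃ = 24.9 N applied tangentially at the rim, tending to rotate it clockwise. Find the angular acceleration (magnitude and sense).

I = ½MR² = (1/2)(14.9)(0.501)² = 1.870 kg·m².
Taking counterclockwise as positive: τ₁ = +(46.4)(0.501) = +23.25 N·m; τ₂ = −(28.9)(0.204) = −5.896 N·m; τ₃ = −(24.9)(0.501) = −12.47 N·m.
Net torque τ = 4.876 N·m.
α = τ/I = 4.876/1.870 = 2.607 rad/s².

α ≈ 2.61 rad/s², counterclockwise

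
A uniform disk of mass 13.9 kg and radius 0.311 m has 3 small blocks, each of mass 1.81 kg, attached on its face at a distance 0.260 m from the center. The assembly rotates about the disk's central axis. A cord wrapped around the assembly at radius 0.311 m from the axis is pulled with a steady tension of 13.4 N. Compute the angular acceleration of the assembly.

α ≈ 4.01 rad/s²

I_disk = ½MR² = ½(13.9)(0.311)² = 0.6722 kg·m².
I_blocks = 3·m·r² = 3(1.81)(0.260)² = 0.3671 kg·m².
Total I = 1.039 kg·m².
τ = F r = (13.4)(0.311) = 4.167 N·m.
α = τ/I = 4.167/1.039 = 4.010 rad/s².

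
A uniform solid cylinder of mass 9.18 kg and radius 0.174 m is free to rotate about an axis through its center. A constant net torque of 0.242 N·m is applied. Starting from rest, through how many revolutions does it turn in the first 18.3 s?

I = ½MR² = (1/2)(9.18)(0.174)² = 0.1390 kg·m².
α = τ/I = 0.242/0.1390 = 1.741 rad/s².
θ = ½αt² = ½(1.741)(18.3)² = 291.6 rad.
Revolutions = θ/(2π) = 46.41.

≈ 46.4 revolutions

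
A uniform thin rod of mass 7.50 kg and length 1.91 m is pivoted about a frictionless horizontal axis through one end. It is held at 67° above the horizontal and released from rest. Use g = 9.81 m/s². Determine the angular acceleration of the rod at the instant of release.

α ≈ 3.01 rad/s²

About the pivot, I = (1/3)ML² = (1/3)(7.50)(1.91)² = 9.120 kg·m².
The weight acts at the center, a distance L/2 = 0.9550 m from the pivot; τ = Mg(L/2) cos 67° = 27.45 N·m.
α = τ/I = 27.45/9.120 = 3.010 rad/s².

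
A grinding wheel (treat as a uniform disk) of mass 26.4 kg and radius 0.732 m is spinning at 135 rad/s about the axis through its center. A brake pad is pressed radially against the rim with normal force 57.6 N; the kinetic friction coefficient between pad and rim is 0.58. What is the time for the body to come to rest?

I = ½MR² = (1/2)(26.4)(0.732)² = 7.073 kg·m².
Friction force f = μN = (0.58)(57.6) = 33.41 N at the rim; torque magnitude τ = fR = 24.45 N·m, opposing ω.
|α| = τ/I = 24.45/7.073 = 3.458 rad/s² (deceleration).
0 = ω₀ − |α|t ⇒ t = ω₀/|α| = 135/3.458 = 39.05 s.

t ≈ 39.0 s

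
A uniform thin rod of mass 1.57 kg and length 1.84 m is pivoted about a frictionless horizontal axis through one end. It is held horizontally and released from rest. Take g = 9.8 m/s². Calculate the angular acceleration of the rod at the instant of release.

About the pivot, I = (1/3)ML² = (1/3)(1.57)(1.84)² = 1.772 kg·m².
The weight acts at the center, a distance L/2 = 0.9200 m from the pivot; τ = Mg(L/2) = 14.16 N·m.
α = τ/I = 14.16/1.772 = 7.989 rad/s².

α ≈ 7.99 rad/s²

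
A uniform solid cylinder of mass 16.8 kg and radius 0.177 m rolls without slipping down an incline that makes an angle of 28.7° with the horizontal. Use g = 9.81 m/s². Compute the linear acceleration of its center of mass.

Translation along the incline: Mg sinθ − f = Ma.
Rotation about the center: fR = Iα with I = ½MR². No-slip gives a = αR, so f = (I/R²)a = (1/2)M a.
Substituting: Mg sinθ = (1 + 0.5000)Ma, so a = g sinθ/(1 + 0.5000) = (9.81) sin 28.7° / 1.500 = 3.141 m/s².

a ≈ 3.14 m/s²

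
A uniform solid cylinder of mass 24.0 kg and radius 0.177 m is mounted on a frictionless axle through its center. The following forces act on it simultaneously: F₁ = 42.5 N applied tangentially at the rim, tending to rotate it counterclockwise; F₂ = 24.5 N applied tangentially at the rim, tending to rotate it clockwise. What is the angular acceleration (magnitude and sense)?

I = ½MR² = (1/2)(24.0)(0.177)² = 0.3759 kg·m².
Taking counterclockwise as positive: τ₁ = +(42.5)(0.177) = +7.522 N·m; τ₂ = −(24.5)(0.177) = −4.337 N·m.
Net torque τ = 3.186 N·m.
α = τ/I = 3.186/0.3759 = 8.475 rad/s².

α ≈ 8.47 rad/s², counterclockwise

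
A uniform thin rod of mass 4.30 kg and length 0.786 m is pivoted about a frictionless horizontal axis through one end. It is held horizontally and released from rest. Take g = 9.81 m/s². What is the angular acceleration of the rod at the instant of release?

About the pivot, I = (1/3)ML² = (1/3)(4.30)(0.786)² = 0.8855 kg·m².
The weight acts at the center, a distance L/2 = 0.3930 m from the pivot; τ = Mg(L/2) = 16.58 N·m.
α = τ/I = 16.58/0.8855 = 18.72 rad/s².
(Equivalently α = (3g/(2L)) = 18.72 rad/s².)

α ≈ 18.7 rad/s²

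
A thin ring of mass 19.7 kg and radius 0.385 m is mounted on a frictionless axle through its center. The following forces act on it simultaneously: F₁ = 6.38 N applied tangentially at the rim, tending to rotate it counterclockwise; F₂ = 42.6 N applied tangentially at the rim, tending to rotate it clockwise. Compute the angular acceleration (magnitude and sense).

α ≈ 4.78 rad/s², clockwise

I = MR² = (19.7)(0.385)² = 2.920 kg·m².
Taking counterclockwise as positive: τ₁ = +(6.38)(0.385) = +2.456 N·m; τ₂ = −(42.6)(0.385) = −16.40 N·m.
Net torque τ = -13.94 N·m.
α = τ/I = -13.94/2.920 = -4.776 rad/s².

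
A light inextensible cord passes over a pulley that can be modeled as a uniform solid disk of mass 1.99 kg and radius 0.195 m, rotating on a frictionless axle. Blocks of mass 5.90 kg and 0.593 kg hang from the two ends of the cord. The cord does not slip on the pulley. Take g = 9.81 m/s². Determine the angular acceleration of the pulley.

I = ½MR² = (1/2)(1.99)(0.195)² = 0.03783 kg·m².
Heavier block: m₁g − T₁ = m₁a. Lighter block: T₂ − m₂g = m₂a.
Pulley: (T₁ − T₂)R = Iα = I(a/R), so T₁ − T₂ = (I/R²)a = (1/2)M_p a = 0.9950·a.
Adding the three: (m₁ − m₂)g = (m₁ + m₂ + 0.9950)a, so a = (5.90 − 0.593)(9.81)/(5.90 + 0.593 + 0.9950) = 6.953 m/s².
α = a/R = 6.953/0.195 = 35.65 rad/s².

α ≈ 35.7 rad/s²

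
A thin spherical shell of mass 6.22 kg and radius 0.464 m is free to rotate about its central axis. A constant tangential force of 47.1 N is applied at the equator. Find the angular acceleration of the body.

α ≈ 24.5 rad/s²

I = (2/3)MR² = (2/3)(6.22)(0.464)² = 0.8928 kg·m².
τ = F R = (47.1)(0.464) = 21.85 N·m.
Newton's second law for rotation, τ = Iα, gives α = τ/I = 21.85/0.8928 = 24.48 rad/s².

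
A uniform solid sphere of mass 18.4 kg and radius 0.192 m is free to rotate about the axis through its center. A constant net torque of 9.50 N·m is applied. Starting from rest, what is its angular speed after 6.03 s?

I = (2/5)MR² = (2/5)(18.4)(0.192)² = 0.2713 kg·m².
α = τ/I = 9.50/0.2713 = 35.01 rad/s².
ω = ω₀ + αt = 0 + (35.01)(6.03) = 211.1 rad/s.

ω ≈ 211 rad/s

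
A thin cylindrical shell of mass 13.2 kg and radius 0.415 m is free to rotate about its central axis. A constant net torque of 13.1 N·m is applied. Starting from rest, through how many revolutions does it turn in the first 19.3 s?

I = MR² = (13.2)(0.415)² = 2.273 kg·m².
α = τ/I = 13.1/2.273 = 5.762 rad/s².
θ = ½αt² = ½(5.762)(19.3)² = 1073 rad.
Revolutions = θ/(2π) = 170.8.

≈ 171 revolutions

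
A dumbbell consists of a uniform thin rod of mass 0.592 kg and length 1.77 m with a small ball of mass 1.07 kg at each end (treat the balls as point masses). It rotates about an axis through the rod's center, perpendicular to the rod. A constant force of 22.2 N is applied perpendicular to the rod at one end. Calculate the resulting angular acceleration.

α ≈ 10.7 rad/s²

I_rod = (1/12)ML² = (1/12)(0.592)(1.77)² = 0.1546 kg·m².
I_balls = 2·m·(L/2)² = 2(1.07)(0.8850)² = 1.676 kg·m².
Total I = 1.831 kg·m².
τ = F·(L/2) = (22.2)(0.885) = 19.65 N·m.
α = τ/I = 19.65/1.831 = 10.73 rad/s².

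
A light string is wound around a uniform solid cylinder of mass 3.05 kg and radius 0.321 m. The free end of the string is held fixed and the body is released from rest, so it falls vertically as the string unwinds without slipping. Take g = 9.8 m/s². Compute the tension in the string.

Translation: Mg − T = Ma. Rotation about the center: TR = Iα with I = ½MR².
With a = αR: T = (I/R²)a = (1/2)M a, so Mg = (1 + 0.5000)Ma.
a = g/(1 + 0.5000) = 9.8/1.500 = 6.533 m/s².
T = 0.5000·M·a = (0.5000)(3.05)(6.533) = 9.963 N.

T ≈ 9.96 N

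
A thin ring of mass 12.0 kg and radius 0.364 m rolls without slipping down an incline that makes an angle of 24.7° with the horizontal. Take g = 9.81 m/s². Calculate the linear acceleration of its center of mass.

a ≈ 2.05 m/s²

Translation along the incline: Mg sinθ − f = Ma.
Rotation about the center: fR = Iα with I = MR². No-slip gives a = αR, so f = (I/R²)a = M a.
Substituting: Mg sinθ = (1 + 1.000)Ma, so a = g sinθ/(1 + 1.000) = (9.81) sin 24.7° / 2.000 = 2.050 m/s².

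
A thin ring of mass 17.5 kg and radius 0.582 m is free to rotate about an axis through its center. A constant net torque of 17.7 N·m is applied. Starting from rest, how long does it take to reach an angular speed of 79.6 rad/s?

t ≈ 26.7 s

I = MR² = (17.5)(0.582)² = 5.928 kg·m².
α = τ/I = 17.7/5.928 = 2.986 rad/s².
ω = αt ⇒ t = ω/α = 79.6/2.986 = 26.66 s.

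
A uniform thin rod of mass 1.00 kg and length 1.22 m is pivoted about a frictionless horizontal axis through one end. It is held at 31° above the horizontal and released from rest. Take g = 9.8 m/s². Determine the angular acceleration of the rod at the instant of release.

About the pivot, I = (1/3)ML² = (1/3)(1.00)(1.22)² = 0.4961 kg·m².
The weight acts at the center, a distance L/2 = 0.6100 m from the pivot; τ = Mg(L/2) cos 31° = 5.124 N·m.
α = τ/I = 5.124/0.4961 = 10.33 rad/s².
(Equivalently α = (3g/(2L)) cos 31° = 10.33 rad/s².)

α ≈ 10.3 rad/s²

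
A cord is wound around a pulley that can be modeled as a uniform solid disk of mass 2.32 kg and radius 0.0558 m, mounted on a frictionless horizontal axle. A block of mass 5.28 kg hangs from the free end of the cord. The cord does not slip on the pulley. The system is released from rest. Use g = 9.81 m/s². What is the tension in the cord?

I = ½MR² = (1/2)(2.32)(0.0558)² = 0.003612 kg·m².
Block: mg − T = ma. Pulley: TR = Iα. No-slip: a = αR, so T = (I/R²)a = 1.160·a.
Then mg = (m + 1.160)a, so a = (5.28)(9.81)/(5.28 + 1.160) = 8.043 m/s².
T = 1.160·a = 9.330 N.

T ≈ 9.33 N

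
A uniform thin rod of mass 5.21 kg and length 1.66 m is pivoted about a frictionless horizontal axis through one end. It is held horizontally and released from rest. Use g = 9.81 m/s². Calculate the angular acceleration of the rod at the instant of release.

α ≈ 8.86 rad/s²

About the pivot, I = (1/3)ML² = (1/3)(5.21)(1.66)² = 4.786 kg·m².
The weight acts at the center, a distance L/2 = 0.8300 m from the pivot; τ = Mg(L/2) = 42.42 N·m.
α = τ/I = 42.42/4.786 = 8.864 rad/s².
(Equivalently α = (3g/(2L)) = 8.864 rad/s².)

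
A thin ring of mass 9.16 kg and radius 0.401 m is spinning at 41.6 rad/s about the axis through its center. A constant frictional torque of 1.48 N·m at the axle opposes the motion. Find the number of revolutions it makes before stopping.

I = MR² = (9.16)(0.401)² = 1.473 kg·m².
The net torque has magnitude 1.48 N·m, opposing ω.
|α| = τ/I = 1.480/1.473 = 1.005 rad/s² (deceleration).
ω² = ω₀² − 2|α|θ with ω = 0 ⇒ θ = ω₀²/(2|α|) = 861.2 rad = 137.1 rev.

≈ 137 revolutions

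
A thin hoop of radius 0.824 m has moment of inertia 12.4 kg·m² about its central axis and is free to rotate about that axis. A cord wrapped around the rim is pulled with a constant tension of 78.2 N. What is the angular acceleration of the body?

τ = F R = (78.2)(0.824) = 64.44 N·m.
From τ = Iα: α = 64.44/12.40 = 5.197 rad/s².

α ≈ 5.20 rad/s²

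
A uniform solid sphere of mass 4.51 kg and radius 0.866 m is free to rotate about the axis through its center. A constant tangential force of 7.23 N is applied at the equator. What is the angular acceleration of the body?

α ≈ 4.63 rad/s²

I = (2/5)MR² = (2/5)(4.51)(0.866)² = 1.353 kg·m².
τ = F R = (7.23)(0.866) = 6.261 N·m.
From τ = Iα: α = 6.261/1.353 = 4.628 rad/s².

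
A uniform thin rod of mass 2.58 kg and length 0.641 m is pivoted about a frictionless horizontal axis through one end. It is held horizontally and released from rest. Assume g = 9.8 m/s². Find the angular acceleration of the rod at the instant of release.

About the pivot, I = (1/3)ML² = (1/3)(2.58)(0.641)² = 0.3534 kg·m².
The weight acts at the center, a distance L/2 = 0.3205 m from the pivot; τ = Mg(L/2) = 8.104 N·m.
α = τ/I = 8.104/0.3534 = 22.93 rad/s².
(Equivalently α = (3g/(2L)) = 22.93 rad/s².)

α ≈ 22.9 rad/s²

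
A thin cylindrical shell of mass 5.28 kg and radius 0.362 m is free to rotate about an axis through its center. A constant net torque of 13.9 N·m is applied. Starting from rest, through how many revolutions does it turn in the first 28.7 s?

≈ 1320 revolutions

I = MR² = (5.28)(0.362)² = 0.6919 kg·m².
α = τ/I = 13.9/0.6919 = 20.09 rad/s².
θ = ½αt² = ½(20.09)(28.7)² = 8274 rad.
Revolutions = θ/(2π) = 1317.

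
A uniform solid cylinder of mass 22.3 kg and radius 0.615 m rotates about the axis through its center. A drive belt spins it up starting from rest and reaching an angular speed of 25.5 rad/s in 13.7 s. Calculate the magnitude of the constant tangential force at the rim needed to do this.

F ≈ 12.8 N

I = ½MR² = (1/2)(22.3)(0.615)² = 4.217 kg·m².
α = Δω/Δt = (25.5 − 0)/13.7 = 1.861 rad/s².
The required torque is τ = Iα = (4.217)(1.861) = 7.850 N·m.
A tangential force at the rim gives τ = FR, so F = τ/R = 7.850/0.615 = 12.76 N.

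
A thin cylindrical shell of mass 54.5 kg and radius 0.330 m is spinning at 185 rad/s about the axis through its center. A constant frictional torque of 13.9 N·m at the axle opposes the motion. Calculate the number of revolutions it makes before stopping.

I = MR² = (54.5)(0.330)² = 5.935 kg·m².
The net torque has magnitude 13.9 N·m, opposing ω.
|α| = τ/I = 13.90/5.935 = 2.342 rad/s² (deceleration).
ω² = ω₀² − 2|α|θ with ω = 0 ⇒ θ = ω₀²/(2|α|) = 7307 rad = 1163 rev.

≈ 1160 revolutions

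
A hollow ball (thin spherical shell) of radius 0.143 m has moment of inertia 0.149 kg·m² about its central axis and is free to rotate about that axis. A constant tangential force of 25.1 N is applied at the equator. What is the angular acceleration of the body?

α ≈ 24.1 rad/s²

τ = F R = (25.1)(0.143) = 3.589 N·m.
Newton's second law for rotation, τ = Iα, gives α = τ/I = 3.589/0.1490 = 24.09 rad/s².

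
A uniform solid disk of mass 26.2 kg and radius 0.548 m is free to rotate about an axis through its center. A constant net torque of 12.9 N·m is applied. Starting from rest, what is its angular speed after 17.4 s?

I = ½MR² = (1/2)(26.2)(0.548)² = 3.934 kg·m².
α = τ/I = 12.9/3.934 = 3.279 rad/s².
ω = ω₀ + αt = 0 + (3.279)(17.4) = 57.06 rad/s.

ω ≈ 57.1 rad/s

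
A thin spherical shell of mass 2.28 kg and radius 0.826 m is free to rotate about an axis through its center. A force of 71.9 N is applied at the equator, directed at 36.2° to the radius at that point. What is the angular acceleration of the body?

α ≈ 33.8 rad/s²

I = (2/3)MR² = (2/3)(2.28)(0.826)² = 1.037 kg·m².
Only the tangential component produces torque: τ = F R sinθ = (71.9)(0.826) sin 36.2° = 35.08 N·m.
From τ = Iα: α = 35.08/1.037 = 33.82 rad/s².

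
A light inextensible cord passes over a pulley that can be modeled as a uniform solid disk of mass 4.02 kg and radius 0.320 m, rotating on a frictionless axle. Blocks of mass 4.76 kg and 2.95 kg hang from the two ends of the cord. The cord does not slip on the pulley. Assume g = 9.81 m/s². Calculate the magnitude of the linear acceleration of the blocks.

I = ½MR² = (1/2)(4.02)(0.320)² = 0.2058 kg·m².
Heavier block: m₁g − T₁ = m₁a. Lighter block: T₂ − m₂g = m₂a.
Pulley: (T₁ − T₂)R = Iα = I(a/R), so T₁ − T₂ = (I/R²)a = (1/2)M_p a = 2.010·a.
Adding the three: (m₁ − m₂)g = (m₁ + m₂ + 2.010)a, so a = (4.76 − 2.95)(9.81)/(4.76 + 2.95 + 2.010) = 1.827 m/s².

a ≈ 1.83 m/s²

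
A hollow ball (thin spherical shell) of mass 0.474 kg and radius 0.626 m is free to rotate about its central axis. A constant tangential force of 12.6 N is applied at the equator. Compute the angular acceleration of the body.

I = (2/3)MR² = (2/3)(0.474)(0.626)² = 0.1238 kg·m².
τ = F R = (12.6)(0.626) = 7.888 N·m.
From τ = Iα: α = 7.888/0.1238 = 63.70 rad/s².

α ≈ 63.7 rad/s²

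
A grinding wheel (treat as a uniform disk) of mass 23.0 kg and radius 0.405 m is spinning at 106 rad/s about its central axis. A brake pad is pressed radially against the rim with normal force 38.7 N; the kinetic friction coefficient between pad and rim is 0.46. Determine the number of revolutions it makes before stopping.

I = ½MR² = (1/2)(23.0)(0.405)² = 1.886 kg·m².
Friction force f = μN = (0.46)(38.7) = 17.80 N at the rim; torque magnitude τ = fR = 7.210 N·m, opposing ω.
|α| = τ/I = 7.210/1.886 = 3.822 rad/s² (deceleration).
ω² = ω₀² − 2|α|θ with ω = 0 ⇒ θ = ω₀²/(2|α|) = 1470 rad = 233.9 rev.

≈ 234 revolutions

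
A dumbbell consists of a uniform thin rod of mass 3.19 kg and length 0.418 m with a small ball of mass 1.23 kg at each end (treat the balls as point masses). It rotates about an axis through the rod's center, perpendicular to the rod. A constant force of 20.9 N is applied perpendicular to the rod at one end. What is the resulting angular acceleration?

α ≈ 28.4 rad/s²

I_rod = (1/12)ML² = (1/12)(3.19)(0.418)² = 0.04645 kg·m².
I_balls = 2·m·(L/2)² = 2(1.23)(0.2090)² = 0.1075 kg·m².
Total I = 0.1539 kg·m².
τ = F·(L/2) = (20.9)(0.209) = 4.368 N·m.
α = τ/I = 4.368/0.1539 = 28.38 rad/s².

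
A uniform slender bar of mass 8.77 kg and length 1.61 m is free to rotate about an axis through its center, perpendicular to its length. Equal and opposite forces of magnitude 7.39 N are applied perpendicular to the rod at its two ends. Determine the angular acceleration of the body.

I = (1/12)ML² = (1/12)(8.77)(1.61)² = 1.894 kg·m².
The couple gives τ = F·(L/2) + F·(L/2) = F L = (7.39)(1.61) = 11.90 N·m.
From τ = Iα: α = 11.90/1.894 = 6.281 rad/s².

α ≈ 6.28 rad/s²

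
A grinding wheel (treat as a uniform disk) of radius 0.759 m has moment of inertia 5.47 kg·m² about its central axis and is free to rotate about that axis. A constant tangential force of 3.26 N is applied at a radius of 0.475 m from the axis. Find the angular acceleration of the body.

α ≈ 0.283 rad/s²

τ = F·r = (3.26)(0.475) = 1.548 N·m.
Newton's second law for rotation, τ = Iα, gives α = τ/I = 1.548/5.470 = 0.2831 rad/s².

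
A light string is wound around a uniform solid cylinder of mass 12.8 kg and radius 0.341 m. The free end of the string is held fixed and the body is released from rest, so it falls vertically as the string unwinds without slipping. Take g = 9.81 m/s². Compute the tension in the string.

T ≈ 41.9 N

Translation: Mg − T = Ma. Rotation about the center: TR = Iα with I = ½MR².
With a = αR: T = (I/R²)a = (1/2)M a, so Mg = (1 + 0.5000)Ma.
a = g/(1 + 0.5000) = 9.81/1.500 = 6.540 m/s².
T = 0.5000·M·a = (0.5000)(12.8)(6.540) = 41.86 N.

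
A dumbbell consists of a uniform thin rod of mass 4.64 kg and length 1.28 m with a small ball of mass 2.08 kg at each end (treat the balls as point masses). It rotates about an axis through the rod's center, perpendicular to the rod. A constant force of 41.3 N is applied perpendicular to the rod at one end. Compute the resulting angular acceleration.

I_rod = (1/12)ML² = (1/12)(4.64)(1.28)² = 0.6335 kg·m².
I_balls = 2·m·(L/2)² = 2(2.08)(0.6400)² = 1.704 kg·m².
Total I = 2.337 kg·m².
τ = F·(L/2) = (41.3)(0.640) = 26.43 N·m.
α = τ/I = 26.43/2.337 = 11.31 rad/s².

α ≈ 11.3 rad/s²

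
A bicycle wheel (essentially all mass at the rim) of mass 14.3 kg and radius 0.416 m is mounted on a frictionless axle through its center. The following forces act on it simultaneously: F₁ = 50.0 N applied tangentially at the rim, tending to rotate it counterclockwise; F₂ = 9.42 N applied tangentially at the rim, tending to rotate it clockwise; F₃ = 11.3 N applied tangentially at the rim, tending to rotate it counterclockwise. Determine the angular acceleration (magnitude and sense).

I = MR² = (14.3)(0.416)² = 2.475 kg·m².
Taking counterclockwise as positive: τ₁ = +(50.0)(0.416) = +20.80 N·m; τ₂ = −(9.42)(0.416) = −3.919 N·m; τ₃ = +(11.3)(0.416) = +4.701 N·m.
Net torque τ = 21.58 N·m.
α = τ/I = 21.58/2.475 = 8.721 rad/s².

α ≈ 8.72 rad/s², counterclockwise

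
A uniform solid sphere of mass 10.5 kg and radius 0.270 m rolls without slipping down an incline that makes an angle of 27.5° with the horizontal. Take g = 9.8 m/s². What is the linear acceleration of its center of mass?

a ≈ 3.23 m/s²

Translation along the incline: Mg sinθ − f = Ma.
Rotation about the center: fR = Iα with I = (2/5)MR². No-slip gives a = αR, so f = (I/R²)a = (2/5)M a.
Substituting: Mg sinθ = (1 + 0.4000)Ma, so a = g sinθ/(1 + 0.4000) = (9.8) sin 27.5° / 1.400 = 3.232 m/s².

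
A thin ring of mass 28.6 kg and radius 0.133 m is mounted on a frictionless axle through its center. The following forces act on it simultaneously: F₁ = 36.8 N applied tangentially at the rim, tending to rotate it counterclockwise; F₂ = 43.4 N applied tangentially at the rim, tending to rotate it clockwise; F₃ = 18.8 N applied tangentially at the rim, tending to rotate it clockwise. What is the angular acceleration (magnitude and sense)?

α ≈ 6.68 rad/s², clockwise

I = MR² = (28.6)(0.133)² = 0.5059 kg·m².
Taking counterclockwise as positive: τ₁ = +(36.8)(0.133) = +4.894 N·m; τ₂ = −(43.4)(0.133) = −5.772 N·m; τ₃ = −(18.8)(0.133) = −2.500 N·m.
Net torque τ = -3.378 N·m.
α = τ/I = -3.378/0.5059 = -6.678 rad/s².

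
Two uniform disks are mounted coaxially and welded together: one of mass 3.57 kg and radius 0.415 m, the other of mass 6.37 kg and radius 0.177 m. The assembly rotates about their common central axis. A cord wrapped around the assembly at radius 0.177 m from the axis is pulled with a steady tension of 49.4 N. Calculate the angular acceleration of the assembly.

α ≈ 21.5 rad/s²

I = ½M₁R₁² + ½M₂R₂² = ½(3.57)(0.415)² + ½(6.37)(0.177)² = 0.4072 kg·m².
τ = F r = (49.4)(0.177) = 8.744 N·m.
α = τ/I = 8.744/0.4072 = 21.47 rad/s².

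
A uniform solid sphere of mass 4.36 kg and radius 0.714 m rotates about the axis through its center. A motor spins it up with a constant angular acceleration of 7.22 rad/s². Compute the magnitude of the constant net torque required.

I = (2/5)MR² = (2/5)(4.36)(0.714)² = 0.8891 kg·m².
τ = Iα = (0.8891)(7.220) = 6.419 N·m.

τ ≈ 6.42 N·m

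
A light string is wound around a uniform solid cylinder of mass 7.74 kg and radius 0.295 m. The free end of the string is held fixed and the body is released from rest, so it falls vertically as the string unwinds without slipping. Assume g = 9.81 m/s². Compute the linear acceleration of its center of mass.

a ≈ 6.54 m/s²

Translation: Mg − T = Ma. Rotation about the center: TR = Iα with I = ½MR².
With a = αR: T = (I/R²)a = (1/2)M a, so Mg = (1 + 0.5000)Ma.
a = g/(1 + 0.5000) = 9.81/1.500 = 6.540 m/s².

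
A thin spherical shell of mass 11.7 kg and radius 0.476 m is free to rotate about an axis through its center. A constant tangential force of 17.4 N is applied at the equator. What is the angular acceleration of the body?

I = (2/3)MR² = (2/3)(11.7)(0.476)² = 1.767 kg·m².
τ = F R = (17.4)(0.476) = 8.282 N·m.
Newton's second law for rotation, τ = Iα, gives α = τ/I = 8.282/1.767 = 4.686 rad/s².

α ≈ 4.69 rad/s²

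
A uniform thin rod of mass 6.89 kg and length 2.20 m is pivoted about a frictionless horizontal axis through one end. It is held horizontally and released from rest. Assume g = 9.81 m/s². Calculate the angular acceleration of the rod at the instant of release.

α ≈ 6.69 rad/s²

About the pivot, I = (1/3)ML² = (1/3)(6.89)(2.20)² = 11.12 kg·m².
The weight acts at the center, a distance L/2 = 1.100 m from the pivot; τ = Mg(L/2) = 74.35 N·m.
α = τ/I = 74.35/11.12 = 6.689 rad/s².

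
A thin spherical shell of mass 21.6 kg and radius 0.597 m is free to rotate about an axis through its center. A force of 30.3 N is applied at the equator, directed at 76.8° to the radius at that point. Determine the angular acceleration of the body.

I = (2/3)MR² = (2/3)(21.6)(0.597)² = 5.132 kg·m².
Only the tangential component produces torque: τ = F R sinθ = (30.3)(0.597) sin 76.8° = 17.61 N·m.
From τ = Iα: α = 17.61/5.132 = 3.431 rad/s².

α ≈ 3.43 rad/s²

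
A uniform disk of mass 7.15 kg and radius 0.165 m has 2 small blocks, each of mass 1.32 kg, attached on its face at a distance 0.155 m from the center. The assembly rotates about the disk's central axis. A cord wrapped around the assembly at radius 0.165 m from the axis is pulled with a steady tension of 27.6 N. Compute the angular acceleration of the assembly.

α ≈ 28.3 rad/s²

I_disk = ½MR² = ½(7.15)(0.165)² = 0.09733 kg·m².
I_blocks = 2·m·r² = 2(1.32)(0.155)² = 0.06343 kg·m².
Total I = 0.1608 kg·m².
τ = F r = (27.6)(0.165) = 4.554 N·m.
α = τ/I = 4.554/0.1608 = 28.33 rad/s².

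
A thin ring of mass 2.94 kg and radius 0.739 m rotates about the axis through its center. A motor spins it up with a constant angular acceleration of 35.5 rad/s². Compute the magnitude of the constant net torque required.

I = MR² = (2.94)(0.739)² = 1.606 kg·m².
τ = Iα = (1.606)(35.50) = 57.00 N·m.

τ ≈ 57.0 N·m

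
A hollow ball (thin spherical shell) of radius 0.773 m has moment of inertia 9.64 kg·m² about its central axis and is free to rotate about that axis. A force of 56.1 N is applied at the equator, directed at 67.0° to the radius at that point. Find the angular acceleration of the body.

α ≈ 4.14 rad/s²

Only the tangential component produces torque: τ = F R sinθ = (56.1)(0.773) sin 67.0° = 39.92 N·m.
Newton's second law for rotation, τ = Iα, gives α = τ/I = 39.92/9.640 = 4.141 rad/s².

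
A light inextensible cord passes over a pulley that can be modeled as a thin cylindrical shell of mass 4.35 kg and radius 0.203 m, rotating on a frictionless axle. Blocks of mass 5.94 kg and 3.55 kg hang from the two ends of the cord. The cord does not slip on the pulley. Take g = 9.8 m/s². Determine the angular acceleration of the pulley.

I = MR² = (4.35)(0.203)² = 0.1793 kg·m².
Heavier block: m₁g − T₁ = m₁a. Lighter block: T₂ − m₂g = m₂a.
Pulley: (T₁ − T₂)R = Iα = I(a/R), so T₁ − T₂ = (I/R²)a = 1·M_p a = 4.350·a.
Adding the three: (m₁ − m₂)g = (m₁ + m₂ + 4.350)a, so a = (5.94 − 3.55)(9.8)/(5.94 + 3.55 + 4.350) = 1.692 m/s².
α = a/R = 1.692/0.203 = 8.337 rad/s².

α ≈ 8.34 rad/s²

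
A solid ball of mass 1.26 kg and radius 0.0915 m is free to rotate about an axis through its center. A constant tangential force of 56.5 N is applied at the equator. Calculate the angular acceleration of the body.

α ≈ 1230 rad/s²

I = (2/5)MR² = (2/5)(1.26)(0.0915)² = 0.004220 kg·m².
τ = F R = (56.5)(0.0915) = 5.170 N·m.
Newton's second law for rotation, τ = Iα, gives α = τ/I = 5.170/0.004220 = 1225 rad/s².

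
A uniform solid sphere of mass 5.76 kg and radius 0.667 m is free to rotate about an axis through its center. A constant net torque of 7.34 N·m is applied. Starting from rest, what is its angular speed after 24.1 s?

ω ≈ 173 rad/s

I = (2/5)MR² = (2/5)(5.76)(0.667)² = 1.025 kg·m².
α = τ/I = 7.34/1.025 = 7.161 rad/s².
ω = ω₀ + αt = 0 + (7.161)(24.1) = 172.6 rad/s.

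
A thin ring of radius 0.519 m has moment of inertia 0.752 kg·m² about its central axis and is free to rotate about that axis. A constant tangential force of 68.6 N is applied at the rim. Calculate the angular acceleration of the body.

α ≈ 47.3 rad/s²

τ = F R = (68.6)(0.519) = 35.60 N·m.
Newton's second law for rotation, τ = Iα, gives α = τ/I = 35.60/0.7520 = 47.34 rad/s².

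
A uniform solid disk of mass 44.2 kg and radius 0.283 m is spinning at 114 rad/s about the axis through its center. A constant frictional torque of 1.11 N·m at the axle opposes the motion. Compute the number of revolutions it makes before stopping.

≈ 1650 revolutions

I = ½MR² = (1/2)(44.2)(0.283)² = 1.770 kg·m².
The net torque has magnitude 1.11 N·m, opposing ω.
|α| = τ/I = 1.110/1.770 = 0.6271 rad/s² (deceleration).
ω² = ω₀² − 2|α|θ with ω = 0 ⇒ θ = ω₀²/(2|α|) = 10360 rad = 1649 rev.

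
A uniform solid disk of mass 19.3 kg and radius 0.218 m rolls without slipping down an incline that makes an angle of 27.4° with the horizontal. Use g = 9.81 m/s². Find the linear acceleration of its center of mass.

Translation along the incline: Mg sinθ − f = Ma.
Rotation about the center: fR = Iα with I = ½MR². No-slip gives a = αR, so f = (I/R²)a = (1/2)M a.
Substituting: Mg sinθ = (1 + 0.5000)Ma, so a = g sinθ/(1 + 0.5000) = (9.81) sin 27.4° / 1.500 = 3.010 m/s².

a ≈ 3.01 m/s²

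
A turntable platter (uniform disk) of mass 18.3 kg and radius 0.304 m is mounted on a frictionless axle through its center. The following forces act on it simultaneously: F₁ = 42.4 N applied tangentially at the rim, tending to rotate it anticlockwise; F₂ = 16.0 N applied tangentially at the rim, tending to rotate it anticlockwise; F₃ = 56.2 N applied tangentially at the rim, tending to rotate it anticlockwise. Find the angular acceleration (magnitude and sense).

α ≈ 41.2 rad/s², anticlockwise

I = ½MR² = (1/2)(18.3)(0.304)² = 0.8456 kg·m².
Taking anticlockwise as positive: τ₁ = +(42.4)(0.304) = +12.89 N·m; τ₂ = +(16.0)(0.304) = +4.864 N·m; τ₃ = +(56.2)(0.304) = +17.08 N·m.
Net torque τ = 34.84 N·m.
α = τ/I = 34.84/0.8456 = 41.20 rad/s².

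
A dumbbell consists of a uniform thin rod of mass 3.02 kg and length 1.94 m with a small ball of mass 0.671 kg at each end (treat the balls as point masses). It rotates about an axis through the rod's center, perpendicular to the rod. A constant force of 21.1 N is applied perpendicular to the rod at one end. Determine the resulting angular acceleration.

I_rod = (1/12)ML² = (1/12)(3.02)(1.94)² = 0.9472 kg·m².
I_balls = 2·m·(L/2)² = 2(0.671)(0.9700)² = 1.263 kg·m².
Total I = 2.210 kg·m².
τ = F·(L/2) = (21.1)(0.970) = 20.47 N·m.
α = τ/I = 20.47/2.210 = 9.262 rad/s².

α ≈ 9.26 rad/s²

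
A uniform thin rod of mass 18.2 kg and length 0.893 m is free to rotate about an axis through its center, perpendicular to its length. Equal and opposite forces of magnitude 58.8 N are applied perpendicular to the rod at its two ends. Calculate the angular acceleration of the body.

I = (1/12)ML² = (1/12)(18.2)(0.893)² = 1.209 kg·m².
The couple gives τ = F·(L/2) + F·(L/2) = F L = (58.8)(0.893) = 52.51 N·m.
From τ = Iα: α = 52.51/1.209 = 43.41 rad/s².

α ≈ 43.4 rad/s²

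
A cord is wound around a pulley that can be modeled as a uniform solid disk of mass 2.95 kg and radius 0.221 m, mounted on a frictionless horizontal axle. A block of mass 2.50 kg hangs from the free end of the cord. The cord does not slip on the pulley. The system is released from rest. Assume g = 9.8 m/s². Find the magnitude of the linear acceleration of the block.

a ≈ 6.16 m/s²

I = ½MR² = (1/2)(2.95)(0.221)² = 0.07204 kg·m².
Block: mg − T = ma. Pulley: TR = Iα. No-slip: a = αR, so T = (I/R²)a = 1.475·a.
Then mg = (m + 1.475)a, so a = (2.50)(9.8)/(2.50 + 1.475) = 6.164 m/s².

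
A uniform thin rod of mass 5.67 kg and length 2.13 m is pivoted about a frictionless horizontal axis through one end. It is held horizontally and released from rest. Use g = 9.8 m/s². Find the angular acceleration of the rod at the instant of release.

α ≈ 6.90 rad/s²

About the pivot, I = (1/3)ML² = (1/3)(5.67)(2.13)² = 8.575 kg·m².
The weight acts at the center, a distance L/2 = 1.065 m from the pivot; τ = Mg(L/2) = 59.18 N·m.
α = τ/I = 59.18/8.575 = 6.901 rad/s².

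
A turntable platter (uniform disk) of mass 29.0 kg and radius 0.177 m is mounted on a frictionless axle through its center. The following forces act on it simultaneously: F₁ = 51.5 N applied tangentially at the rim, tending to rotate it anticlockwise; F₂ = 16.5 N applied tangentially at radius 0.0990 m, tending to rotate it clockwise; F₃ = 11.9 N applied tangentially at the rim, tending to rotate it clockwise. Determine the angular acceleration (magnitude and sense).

α ≈ 11.8 rad/s², anticlockwise

I = ½MR² = (1/2)(29.0)(0.177)² = 0.4543 kg·m².
Taking anticlockwise as positive: τ₁ = +(51.5)(0.177) = +9.115 N·m; τ₂ = −(16.5)(0.0990) = −1.634 N·m; τ₃ = −(11.9)(0.177) = −2.106 N·m.
Net torque τ = 5.376 N·m.
α = τ/I = 5.376/0.4543 = 11.83 rad/s².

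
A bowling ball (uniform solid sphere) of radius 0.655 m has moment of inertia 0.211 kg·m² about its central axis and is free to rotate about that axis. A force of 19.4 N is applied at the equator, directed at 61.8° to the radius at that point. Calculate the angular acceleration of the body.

Only the tangential component produces torque: τ = F R sinθ = (19.4)(0.655) sin 61.8° = 11.20 N·m.
From τ = Iα: α = 11.20/0.2110 = 53.07 rad/s².

α ≈ 53.1 rad/s²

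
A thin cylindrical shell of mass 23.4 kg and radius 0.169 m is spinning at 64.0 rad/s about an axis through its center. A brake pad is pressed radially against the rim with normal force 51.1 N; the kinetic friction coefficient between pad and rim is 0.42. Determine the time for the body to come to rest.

t ≈ 11.8 s

I = MR² = (23.4)(0.169)² = 0.6683 kg·m².
Friction force f = μN = (0.42)(51.1) = 21.46 N at the rim; torque magnitude τ = fR = 3.627 N·m, opposing ω.
|α| = τ/I = 3.627/0.6683 = 5.427 rad/s² (deceleration).
0 = ω₀ − |α|t ⇒ t = ω₀/|α| = 64.0/5.427 = 11.79 s.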